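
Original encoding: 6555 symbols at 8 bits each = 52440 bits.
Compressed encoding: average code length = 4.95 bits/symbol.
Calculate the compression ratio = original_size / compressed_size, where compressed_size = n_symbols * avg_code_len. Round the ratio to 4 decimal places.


original_size = n_symbols * orig_bits = 6555 * 8 = 52440 bits
compressed_size = n_symbols * avg_code_len = 6555 * 4.95 = 32447.25 bits
ratio = original_size / compressed_size = 52440 / 32447.25 = 1.6162

Compression ratio = 1.6162


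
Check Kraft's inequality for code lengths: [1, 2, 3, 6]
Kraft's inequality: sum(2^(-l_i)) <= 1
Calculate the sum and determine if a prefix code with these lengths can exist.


Sum = 2^(-1) + 2^(-2) + 2^(-3) + 2^(-6)
    = 0.5 + 0.25 + 0.125 + 0.015625
    = 57/64 = 0.890625
Since 0.890625 <= 1, Kraft's inequality IS satisfied.
A prefix code with these lengths CAN exist.

Kraft sum = 0.890625. Satisfied.


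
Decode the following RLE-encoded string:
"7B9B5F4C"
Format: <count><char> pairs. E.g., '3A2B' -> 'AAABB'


Expanding each <count><char> pair:
  7B -> 'BBBBBBB'
  9B -> 'BBBBBBBBB'
  5F -> 'FFFFF'
  4C -> 'CCCC'

Decoded = BBBBBBBBBBBBBBBBFFFFFCCCC


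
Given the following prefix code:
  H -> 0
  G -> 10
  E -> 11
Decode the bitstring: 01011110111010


Decoding step by step:
Bits 0 -> H
Bits 10 -> G
Bits 11 -> E
Bits 11 -> E
Bits 0 -> H
Bits 11 -> E
Bits 10 -> G
Bits 10 -> G


Decoded message: HGEEHEGG


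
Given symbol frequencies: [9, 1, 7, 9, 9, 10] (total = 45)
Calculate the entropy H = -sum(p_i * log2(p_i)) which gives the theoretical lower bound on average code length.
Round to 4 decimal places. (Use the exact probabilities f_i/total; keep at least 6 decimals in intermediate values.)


Per-symbol terms -p_i * log2(p_i) with p_i = f_i/45:
  p = 9/45 = 0.200000: log2(p) = -2.321928, -p*log2(p) = 0.464386
  p = 1/45 = 0.022222: log2(p) = -5.491853, -p*log2(p) = 0.122041
  p = 7/45 = 0.155556: log2(p) = -2.684498, -p*log2(p) = 0.417589
  p = 9/45 = 0.200000: log2(p) = -2.321928, -p*log2(p) = 0.464386
  p = 9/45 = 0.200000: log2(p) = -2.321928, -p*log2(p) = 0.464386
  p = 10/45 = 0.222222: log2(p) = -2.169925, -p*log2(p) = 0.482206
H = 0.464386 + 0.122041 + 0.417589 + 0.464386 + 0.464386 + 0.482206 = 2.414994

H = 2.415 bits/symbol


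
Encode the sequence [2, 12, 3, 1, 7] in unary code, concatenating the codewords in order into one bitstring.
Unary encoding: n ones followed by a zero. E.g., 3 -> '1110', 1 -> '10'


Encode each number as n ones followed by a terminating 0:
  2 -> 110 (3 bits)
  12 -> 1111111111110 (13 bits)
  3 -> 1110 (4 bits)
  1 -> 10 (2 bits)
  7 -> 11111110 (8 bits)
Total length = 3 + 13 + 4 + 2 + 8 = 30 bits.

Unary([2, 12, 3, 1, 7]) = 110111111111111011101011111110 (30 bits)


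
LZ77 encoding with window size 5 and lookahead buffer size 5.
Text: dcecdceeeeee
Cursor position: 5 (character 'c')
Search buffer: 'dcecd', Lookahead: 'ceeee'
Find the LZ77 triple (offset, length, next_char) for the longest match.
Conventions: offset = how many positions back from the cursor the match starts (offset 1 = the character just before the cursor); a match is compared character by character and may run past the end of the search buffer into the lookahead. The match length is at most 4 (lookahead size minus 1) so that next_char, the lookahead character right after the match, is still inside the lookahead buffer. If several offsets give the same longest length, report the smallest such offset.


Try each offset into the search buffer:
  offset=1 (pos 4, char 'd'): match length 0
  offset=2 (pos 3, char 'c'): match length 1
  offset=3 (pos 2, char 'e'): match length 0
  offset=4 (pos 1, char 'c'): match length 2
  offset=5 (pos 0, char 'd'): match length 0
Longest match has length 2 at offset 4.
next_char = character at position 5 + 2 = 7 -> 'e'

Best match: offset=4, length=2 (matching 'ce' starting at position 1)
LZ77 triple: (4, 2, 'e')


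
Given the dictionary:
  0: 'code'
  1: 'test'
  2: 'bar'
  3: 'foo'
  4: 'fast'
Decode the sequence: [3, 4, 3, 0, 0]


Look up each index in the dictionary:
  3 -> 'foo'
  4 -> 'fast'
  3 -> 'foo'
  0 -> 'code'
  0 -> 'code'

Decoded: "foo fast foo code code"


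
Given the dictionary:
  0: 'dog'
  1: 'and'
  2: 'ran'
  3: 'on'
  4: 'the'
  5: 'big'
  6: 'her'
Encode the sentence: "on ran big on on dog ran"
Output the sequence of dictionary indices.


Look up each word in the dictionary:
  'on' -> 3
  'ran' -> 2
  'big' -> 5
  'on' -> 3
  'on' -> 3
  'dog' -> 0
  'ran' -> 2

Encoded: [3, 2, 5, 3, 3, 0, 2]


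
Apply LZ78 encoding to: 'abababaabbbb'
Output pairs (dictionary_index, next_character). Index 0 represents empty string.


LZ78 encoding steps:
Dictionary: {0: ''}
Step 1: w='' (idx 0), next='a' -> output (0, 'a'), add 'a' as idx 1
Step 2: w='' (idx 0), next='b' -> output (0, 'b'), add 'b' as idx 2
Step 3: w='a' (idx 1), next='b' -> output (1, 'b'), add 'ab' as idx 3
Step 4: w='ab' (idx 3), next='a' -> output (3, 'a'), add 'aba' as idx 4
Step 5: w='ab' (idx 3), next='b' -> output (3, 'b'), add 'abb' as idx 5
Step 6: w='b' (idx 2), next='b' -> output (2, 'b'), add 'bb' as idx 6


Encoded: [(0, 'a'), (0, 'b'), (1, 'b'), (3, 'a'), (3, 'b'), (2, 'b')]


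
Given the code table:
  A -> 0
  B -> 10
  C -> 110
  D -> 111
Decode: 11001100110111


Decoding:
110 -> C
0 -> A
110 -> C
0 -> A
110 -> C
111 -> D


Result: CACACD


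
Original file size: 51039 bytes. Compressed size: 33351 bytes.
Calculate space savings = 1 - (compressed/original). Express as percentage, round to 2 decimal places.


ratio = compressed/original = 33351/51039 = 0.653441
savings = 1 - ratio = 1 - 0.653441 = 0.346559
as a percentage: 0.346559 * 100 = 34.66%

Space savings = 1 - 33351/51039 = 34.66%


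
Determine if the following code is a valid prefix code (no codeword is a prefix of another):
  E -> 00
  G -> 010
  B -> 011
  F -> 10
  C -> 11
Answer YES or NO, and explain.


Checking each pair (does one codeword prefix another?):
  E='00' vs G='010': no prefix
  E='00' vs B='011': no prefix
  E='00' vs F='10': no prefix
  E='00' vs C='11': no prefix
  G='010' vs E='00': no prefix
  G='010' vs B='011': no prefix
  G='010' vs F='10': no prefix
  G='010' vs C='11': no prefix
  B='011' vs E='00': no prefix
  B='011' vs G='010': no prefix
  B='011' vs F='10': no prefix
  B='011' vs C='11': no prefix
  F='10' vs E='00': no prefix
  F='10' vs G='010': no prefix
  F='10' vs B='011': no prefix
  F='10' vs C='11': no prefix
  C='11' vs E='00': no prefix
  C='11' vs G='010': no prefix
  C='11' vs B='011': no prefix
  C='11' vs F='10': no prefix
No violation found over all pairs.

YES -- this is a valid prefix code. No codeword is a prefix of any other codeword.


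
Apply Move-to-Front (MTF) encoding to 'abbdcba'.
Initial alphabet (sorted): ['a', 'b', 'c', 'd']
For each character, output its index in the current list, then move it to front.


MTF encoding:
'a': index 0 in ['a', 'b', 'c', 'd'] -> ['a', 'b', 'c', 'd']
'b': index 1 in ['a', 'b', 'c', 'd'] -> ['b', 'a', 'c', 'd']
'b': index 0 in ['b', 'a', 'c', 'd'] -> ['b', 'a', 'c', 'd']
'd': index 3 in ['b', 'a', 'c', 'd'] -> ['d', 'b', 'a', 'c']
'c': index 3 in ['d', 'b', 'a', 'c'] -> ['c', 'd', 'b', 'a']
'b': index 2 in ['c', 'd', 'b', 'a'] -> ['b', 'c', 'd', 'a']
'a': index 3 in ['b', 'c', 'd', 'a'] -> ['a', 'b', 'c', 'd']


Output: [0, 1, 0, 3, 3, 2, 3]


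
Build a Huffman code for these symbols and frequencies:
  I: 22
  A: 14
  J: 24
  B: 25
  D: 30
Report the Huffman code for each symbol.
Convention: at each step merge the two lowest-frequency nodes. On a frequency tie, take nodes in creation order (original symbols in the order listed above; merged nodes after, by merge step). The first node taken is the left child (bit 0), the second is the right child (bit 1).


Huffman tree construction:
Step 1: Merge A(14) + I(22) = 36
Step 2: Merge J(24) + B(25) = 49
Step 3: Merge D(30) + (A+I)(36) = 66
Step 4: Merge (J+B)(49) + (D+(A+I))(66) = 115
Read each symbol's code off the tree from the root (left child = 0, right child = 1).

Codes:
  I: 111 (length 3)
  A: 110 (length 3)
  J: 00 (length 2)
  B: 01 (length 2)
  D: 10 (length 2)
Average code length: 266/115 = 2.3130 bits/symbol


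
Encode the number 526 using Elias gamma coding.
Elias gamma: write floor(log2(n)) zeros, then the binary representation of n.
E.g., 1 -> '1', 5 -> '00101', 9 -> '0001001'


num_bits = floor(log2(526)) + 1 = 10
leading_zeros = num_bits - 1 = 9
binary(526) = 1000001110

Elias gamma(526) = '000000000' + '1000001110' = 0000000001000001110 (19 bits)


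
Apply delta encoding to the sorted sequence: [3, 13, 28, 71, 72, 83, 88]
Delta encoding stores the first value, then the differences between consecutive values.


First value: 3
Deltas:
  13 - 3 = 10
  28 - 13 = 15
  71 - 28 = 43
  72 - 71 = 1
  83 - 72 = 11
  88 - 83 = 5


Delta encoded: [3, 10, 15, 43, 1, 11, 5]


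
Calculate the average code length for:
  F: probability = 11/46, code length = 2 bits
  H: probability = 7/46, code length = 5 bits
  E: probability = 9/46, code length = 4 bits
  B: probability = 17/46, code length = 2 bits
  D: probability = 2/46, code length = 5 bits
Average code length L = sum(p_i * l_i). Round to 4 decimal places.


Weighted contributions p_i * l_i:
  F: (11/46) * 2 = 22/46
  H: (7/46) * 5 = 35/46
  E: (9/46) * 4 = 36/46
  B: (17/46) * 2 = 34/46
  D: (2/46) * 5 = 10/46
Sum = (22 + 35 + 36 + 34 + 10)/46 = 137/46

L = 137/46 = 2.9783 bits/symbol


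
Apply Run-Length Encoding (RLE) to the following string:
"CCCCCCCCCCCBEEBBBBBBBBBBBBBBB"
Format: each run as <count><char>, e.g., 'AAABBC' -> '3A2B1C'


Scanning runs left to right:
  i=0: run of 'C' x 11 -> '11C'
  i=11: run of 'B' x 1 -> '1B'
  i=12: run of 'E' x 2 -> '2E'
  i=14: run of 'B' x 15 -> '15B'

RLE = 11C1B2E15B


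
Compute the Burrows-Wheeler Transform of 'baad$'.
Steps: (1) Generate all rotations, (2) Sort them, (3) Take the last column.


Rotations (sorted):
  0: $baad -> last char: d
  1: aad$b -> last char: b
  2: ad$ba -> last char: a
  3: baad$ -> last char: $
  4: d$baa -> last char: a


BWT = dba$a


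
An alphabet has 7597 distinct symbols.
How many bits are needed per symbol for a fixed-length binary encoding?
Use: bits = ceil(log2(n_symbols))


log2(7597) = 12.8912
Bracket: 2^12 = 4096 < 7597 <= 2^13 = 8192
So ceil(log2(7597)) = 13

bits = ceil(log2(7597)) = ceil(12.8912) = 13 bits


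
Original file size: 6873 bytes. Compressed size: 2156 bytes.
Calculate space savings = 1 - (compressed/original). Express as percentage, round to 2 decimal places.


ratio = compressed/original = 2156/6873 = 0.313691
savings = 1 - ratio = 1 - 0.313691 = 0.686309
as a percentage: 0.686309 * 100 = 68.63%

Space savings = 1 - 2156/6873 = 68.63%


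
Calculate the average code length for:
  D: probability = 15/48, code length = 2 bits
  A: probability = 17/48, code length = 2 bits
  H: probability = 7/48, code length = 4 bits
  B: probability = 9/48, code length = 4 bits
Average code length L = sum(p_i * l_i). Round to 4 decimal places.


Weighted contributions p_i * l_i:
  D: (15/48) * 2 = 30/48
  A: (17/48) * 2 = 34/48
  H: (7/48) * 4 = 28/48
  B: (9/48) * 4 = 36/48
Sum = (30 + 34 + 28 + 36)/48 = 128/48

L = 128/48 = 2.6667 bits/symbol


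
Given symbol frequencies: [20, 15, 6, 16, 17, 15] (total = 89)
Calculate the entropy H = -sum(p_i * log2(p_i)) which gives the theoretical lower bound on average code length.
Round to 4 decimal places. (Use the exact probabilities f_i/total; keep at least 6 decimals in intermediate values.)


Per-symbol terms -p_i * log2(p_i) with p_i = f_i/89:
  p = 20/89 = 0.224719: log2(p) = -2.153805, -p*log2(p) = 0.484001
  p = 15/89 = 0.168539: log2(p) = -2.568843, -p*log2(p) = 0.432951
  p = 6/89 = 0.067416: log2(p) = -3.890771, -p*log2(p) = 0.262299
  p = 16/89 = 0.179775: log2(p) = -2.475733, -p*log2(p) = 0.445076
  p = 17/89 = 0.191011: log2(p) = -2.388271, -p*log2(p) = 0.456187
  p = 15/89 = 0.168539: log2(p) = -2.568843, -p*log2(p) = 0.432951
H = 0.484001 + 0.432951 + 0.262299 + 0.445076 + 0.456187 + 0.432951 = 2.513465

H = 2.5135 bits/symbol


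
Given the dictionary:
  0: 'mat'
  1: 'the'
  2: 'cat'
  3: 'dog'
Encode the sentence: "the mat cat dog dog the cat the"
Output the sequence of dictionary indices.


Look up each word in the dictionary:
  'the' -> 1
  'mat' -> 0
  'cat' -> 2
  'dog' -> 3
  'dog' -> 3
  'the' -> 1
  'cat' -> 2
  'the' -> 1

Encoded: [1, 0, 2, 3, 3, 1, 2, 1]


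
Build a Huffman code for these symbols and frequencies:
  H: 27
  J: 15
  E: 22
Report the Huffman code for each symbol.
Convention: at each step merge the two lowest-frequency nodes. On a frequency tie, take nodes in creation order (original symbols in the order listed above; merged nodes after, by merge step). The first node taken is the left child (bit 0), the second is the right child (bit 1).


Huffman tree construction:
Step 1: Merge J(15) + E(22) = 37
Step 2: Merge H(27) + (J+E)(37) = 64
Read each symbol's code off the tree from the root (left child = 0, right child = 1).

Codes:
  H: 0 (length 1)
  J: 10 (length 2)
  E: 11 (length 2)
Average code length: 101/64 = 1.5781 bits/symbol


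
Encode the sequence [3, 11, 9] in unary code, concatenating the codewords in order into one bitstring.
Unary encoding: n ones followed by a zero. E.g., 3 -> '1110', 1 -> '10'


Encode each number as n ones followed by a terminating 0:
  3 -> 1110 (4 bits)
  11 -> 111111111110 (12 bits)
  9 -> 1111111110 (10 bits)
Total length = 4 + 12 + 10 = 26 bits.

Unary([3, 11, 9]) = 11101111111111101111111110 (26 bits)


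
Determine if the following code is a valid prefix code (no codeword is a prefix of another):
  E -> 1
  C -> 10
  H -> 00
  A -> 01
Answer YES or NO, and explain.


Checking each pair (does one codeword prefix another?):
  E='1' vs C='10': prefix -- VIOLATION

NO -- this is NOT a valid prefix code. E (1) is a prefix of C (10).


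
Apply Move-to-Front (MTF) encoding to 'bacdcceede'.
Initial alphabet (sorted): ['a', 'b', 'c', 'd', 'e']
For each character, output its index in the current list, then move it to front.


MTF encoding:
'b': index 1 in ['a', 'b', 'c', 'd', 'e'] -> ['b', 'a', 'c', 'd', 'e']
'a': index 1 in ['b', 'a', 'c', 'd', 'e'] -> ['a', 'b', 'c', 'd', 'e']
'c': index 2 in ['a', 'b', 'c', 'd', 'e'] -> ['c', 'a', 'b', 'd', 'e']
'd': index 3 in ['c', 'a', 'b', 'd', 'e'] -> ['d', 'c', 'a', 'b', 'e']
'c': index 1 in ['d', 'c', 'a', 'b', 'e'] -> ['c', 'd', 'a', 'b', 'e']
'c': index 0 in ['c', 'd', 'a', 'b', 'e'] -> ['c', 'd', 'a', 'b', 'e']
'e': index 4 in ['c', 'd', 'a', 'b', 'e'] -> ['e', 'c', 'd', 'a', 'b']
'e': index 0 in ['e', 'c', 'd', 'a', 'b'] -> ['e', 'c', 'd', 'a', 'b']
'd': index 2 in ['e', 'c', 'd', 'a', 'b'] -> ['d', 'e', 'c', 'a', 'b']
'e': index 1 in ['d', 'e', 'c', 'a', 'b'] -> ['e', 'd', 'c', 'a', 'b']


Output: [1, 1, 2, 3, 1, 0, 4, 0, 2, 1]


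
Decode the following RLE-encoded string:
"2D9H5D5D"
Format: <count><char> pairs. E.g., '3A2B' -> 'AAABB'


Expanding each <count><char> pair:
  2D -> 'DD'
  9H -> 'HHHHHHHHH'
  5D -> 'DDDDD'
  5D -> 'DDDDD'

Decoded = DDHHHHHHHHHDDDDDDDDDD


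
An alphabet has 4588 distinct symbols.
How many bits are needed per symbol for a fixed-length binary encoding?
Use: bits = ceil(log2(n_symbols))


log2(4588) = 12.1636
Bracket: 2^12 = 4096 < 4588 <= 2^13 = 8192
So ceil(log2(4588)) = 13

bits = ceil(log2(4588)) = ceil(12.1636) = 13 bits


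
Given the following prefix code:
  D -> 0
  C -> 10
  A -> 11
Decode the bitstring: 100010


Decoding step by step:
Bits 10 -> C
Bits 0 -> D
Bits 0 -> D
Bits 10 -> C


Decoded message: CDDC


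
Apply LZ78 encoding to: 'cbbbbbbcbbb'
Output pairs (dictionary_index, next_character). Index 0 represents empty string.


LZ78 encoding steps:
Dictionary: {0: ''}
Step 1: w='' (idx 0), next='c' -> output (0, 'c'), add 'c' as idx 1
Step 2: w='' (idx 0), next='b' -> output (0, 'b'), add 'b' as idx 2
Step 3: w='b' (idx 2), next='b' -> output (2, 'b'), add 'bb' as idx 3
Step 4: w='bb' (idx 3), next='b' -> output (3, 'b'), add 'bbb' as idx 4
Step 5: w='c' (idx 1), next='b' -> output (1, 'b'), add 'cb' as idx 5
Step 6: w='bb' (idx 3), end of input -> output (3, '')


Encoded: [(0, 'c'), (0, 'b'), (2, 'b'), (3, 'b'), (1, 'b'), (3, '')]


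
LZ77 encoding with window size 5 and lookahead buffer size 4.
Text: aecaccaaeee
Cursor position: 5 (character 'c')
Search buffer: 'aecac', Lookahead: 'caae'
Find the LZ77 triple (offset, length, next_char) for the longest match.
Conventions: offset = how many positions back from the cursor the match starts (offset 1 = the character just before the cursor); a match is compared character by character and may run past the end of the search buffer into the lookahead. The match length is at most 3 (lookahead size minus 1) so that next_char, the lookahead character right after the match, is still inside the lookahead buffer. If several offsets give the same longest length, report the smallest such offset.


Try each offset into the search buffer:
  offset=1 (pos 4, char 'c'): match length 1
  offset=2 (pos 3, char 'a'): match length 0
  offset=3 (pos 2, char 'c'): match length 2
  offset=4 (pos 1, char 'e'): match length 0
  offset=5 (pos 0, char 'a'): match length 0
Longest match has length 2 at offset 3.
next_char = character at position 5 + 2 = 7 -> 'a'

Best match: offset=3, length=2 (matching 'ca' starting at position 2)
LZ77 triple: (3, 2, 'a')


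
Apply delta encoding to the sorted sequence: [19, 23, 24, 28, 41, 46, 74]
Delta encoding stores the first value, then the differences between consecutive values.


First value: 19
Deltas:
  23 - 19 = 4
  24 - 23 = 1
  28 - 24 = 4
  41 - 28 = 13
  46 - 41 = 5
  74 - 46 = 28


Delta encoded: [19, 4, 1, 4, 13, 5, 28]


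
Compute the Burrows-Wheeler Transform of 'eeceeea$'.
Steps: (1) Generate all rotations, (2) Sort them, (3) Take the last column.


Rotations (sorted):
  0: $eeceeea -> last char: a
  1: a$eeceee -> last char: e
  2: ceeea$ee -> last char: e
  3: ea$eecee -> last char: e
  4: eceeea$e -> last char: e
  5: eea$eece -> last char: e
  6: eeceeea$ -> last char: $
  7: eeea$eec -> last char: c


BWT = aeeeee$c


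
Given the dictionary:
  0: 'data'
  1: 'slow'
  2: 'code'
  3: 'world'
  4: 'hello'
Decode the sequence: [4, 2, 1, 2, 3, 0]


Look up each index in the dictionary:
  4 -> 'hello'
  2 -> 'code'
  1 -> 'slow'
  2 -> 'code'
  3 -> 'world'
  0 -> 'data'

Decoded: "hello code slow code world data"


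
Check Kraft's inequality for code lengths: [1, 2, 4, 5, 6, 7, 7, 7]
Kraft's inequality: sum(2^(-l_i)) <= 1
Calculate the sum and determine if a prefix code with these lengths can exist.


Sum = 2^(-1) + 2^(-2) + 2^(-4) + 2^(-5) + 2^(-6) + 2^(-7) + 2^(-7) + 2^(-7)
    = 0.5 + 0.25 + 0.0625 + 0.03125 + 0.015625 + 0.0078125 + 0.0078125 + 0.0078125
    = 113/128 = 0.8828125
Since 0.8828125 <= 1, Kraft's inequality IS satisfied.
A prefix code with these lengths CAN exist.

Kraft sum = 0.8828125. Satisfied.


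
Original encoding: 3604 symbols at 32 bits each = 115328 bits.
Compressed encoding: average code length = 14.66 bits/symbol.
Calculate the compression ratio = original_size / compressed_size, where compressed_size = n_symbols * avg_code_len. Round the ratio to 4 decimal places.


original_size = n_symbols * orig_bits = 3604 * 32 = 115328 bits
compressed_size = n_symbols * avg_code_len = 3604 * 14.66 = 52834.64 bits
ratio = original_size / compressed_size = 115328 / 52834.64 = 2.1828

Compression ratio = 2.1828


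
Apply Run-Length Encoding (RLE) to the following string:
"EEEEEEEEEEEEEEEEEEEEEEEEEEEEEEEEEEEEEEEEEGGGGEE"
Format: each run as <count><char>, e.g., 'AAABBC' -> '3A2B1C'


Scanning runs left to right:
  i=0: run of 'E' x 41 -> '41E'
  i=41: run of 'G' x 4 -> '4G'
  i=45: run of 'E' x 2 -> '2E'

RLE = 41E4G2E


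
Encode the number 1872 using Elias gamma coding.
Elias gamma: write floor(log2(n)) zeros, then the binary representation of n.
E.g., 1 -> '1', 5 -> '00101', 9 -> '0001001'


num_bits = floor(log2(1872)) + 1 = 11
leading_zeros = num_bits - 1 = 10
binary(1872) = 11101010000

Elias gamma(1872) = '0000000000' + '11101010000' = 000000000011101010000 (21 bits)


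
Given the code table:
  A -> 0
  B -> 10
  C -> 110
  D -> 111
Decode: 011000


Decoding:
0 -> A
110 -> C
0 -> A
0 -> A


Result: ACAA


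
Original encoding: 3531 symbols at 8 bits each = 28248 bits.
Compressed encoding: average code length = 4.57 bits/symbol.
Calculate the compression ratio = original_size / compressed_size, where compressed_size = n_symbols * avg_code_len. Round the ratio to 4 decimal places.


original_size = n_symbols * orig_bits = 3531 * 8 = 28248 bits
compressed_size = n_symbols * avg_code_len = 3531 * 4.57 = 16136.67 bits
ratio = original_size / compressed_size = 28248 / 16136.67 = 1.7505

Compression ratio = 1.7505


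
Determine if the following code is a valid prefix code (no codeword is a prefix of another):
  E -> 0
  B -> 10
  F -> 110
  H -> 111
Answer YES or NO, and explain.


Checking each pair (does one codeword prefix another?):
  E='0' vs B='10': no prefix
  E='0' vs F='110': no prefix
  E='0' vs H='111': no prefix
  B='10' vs E='0': no prefix
  B='10' vs F='110': no prefix
  B='10' vs H='111': no prefix
  F='110' vs E='0': no prefix
  F='110' vs B='10': no prefix
  F='110' vs H='111': no prefix
  H='111' vs E='0': no prefix
  H='111' vs B='10': no prefix
  H='111' vs F='110': no prefix
No violation found over all pairs.

YES -- this is a valid prefix code. No codeword is a prefix of any other codeword.


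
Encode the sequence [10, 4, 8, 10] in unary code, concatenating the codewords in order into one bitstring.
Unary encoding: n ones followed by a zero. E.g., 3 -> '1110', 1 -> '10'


Encode each number as n ones followed by a terminating 0:
  10 -> 11111111110 (11 bits)
  4 -> 11110 (5 bits)
  8 -> 111111110 (9 bits)
  10 -> 11111111110 (11 bits)
Total length = 11 + 5 + 9 + 11 = 36 bits.

Unary([10, 4, 8, 10]) = 111111111101111011111111011111111110 (36 bits)


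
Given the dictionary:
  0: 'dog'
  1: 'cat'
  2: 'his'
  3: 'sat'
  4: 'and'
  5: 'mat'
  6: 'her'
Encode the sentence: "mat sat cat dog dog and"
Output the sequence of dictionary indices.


Look up each word in the dictionary:
  'mat' -> 5
  'sat' -> 3
  'cat' -> 1
  'dog' -> 0
  'dog' -> 0
  'and' -> 4

Encoded: [5, 3, 1, 0, 0, 4]


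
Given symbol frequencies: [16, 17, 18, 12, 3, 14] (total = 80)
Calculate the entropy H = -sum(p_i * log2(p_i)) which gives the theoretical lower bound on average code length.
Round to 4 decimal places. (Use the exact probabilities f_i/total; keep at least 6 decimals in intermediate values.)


Per-symbol terms -p_i * log2(p_i) with p_i = f_i/80:
  p = 16/80 = 0.200000: log2(p) = -2.321928, -p*log2(p) = 0.464386
  p = 17/80 = 0.212500: log2(p) = -2.234465, -p*log2(p) = 0.474824
  p = 18/80 = 0.225000: log2(p) = -2.152003, -p*log2(p) = 0.484201
  p = 12/80 = 0.150000: log2(p) = -2.736966, -p*log2(p) = 0.410545
  p = 3/80 = 0.037500: log2(p) = -4.736966, -p*log2(p) = 0.177636
  p = 14/80 = 0.175000: log2(p) = -2.514573, -p*log2(p) = 0.440050
H = 0.464386 + 0.474824 + 0.484201 + 0.410545 + 0.177636 + 0.440050 = 2.451642

H = 2.4516 bits/symbol


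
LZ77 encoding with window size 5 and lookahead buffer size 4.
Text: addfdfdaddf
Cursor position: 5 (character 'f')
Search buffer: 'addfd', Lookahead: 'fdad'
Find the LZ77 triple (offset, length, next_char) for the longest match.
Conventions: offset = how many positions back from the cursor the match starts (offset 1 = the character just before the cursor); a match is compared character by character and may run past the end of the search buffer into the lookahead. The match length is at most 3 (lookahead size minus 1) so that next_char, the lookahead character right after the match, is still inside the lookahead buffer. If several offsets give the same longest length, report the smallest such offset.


Try each offset into the search buffer:
  offset=1 (pos 4, char 'd'): match length 0
  offset=2 (pos 3, char 'f'): match length 2
  offset=3 (pos 2, char 'd'): match length 0
  offset=4 (pos 1, char 'd'): match length 0
  offset=5 (pos 0, char 'a'): match length 0
Longest match has length 2 at offset 2.
next_char = character at position 5 + 2 = 7 -> 'a'

Best match: offset=2, length=2 (matching 'fd' starting at position 3)
LZ77 triple: (2, 2, 'a')


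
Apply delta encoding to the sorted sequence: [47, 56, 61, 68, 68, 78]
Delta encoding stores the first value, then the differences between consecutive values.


First value: 47
Deltas:
  56 - 47 = 9
  61 - 56 = 5
  68 - 61 = 7
  68 - 68 = 0
  78 - 68 = 10


Delta encoded: [47, 9, 5, 7, 0, 10]


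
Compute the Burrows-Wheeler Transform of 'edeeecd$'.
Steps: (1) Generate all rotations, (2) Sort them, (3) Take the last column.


Rotations (sorted):
  0: $edeeecd -> last char: d
  1: cd$edeee -> last char: e
  2: d$edeeec -> last char: c
  3: deeecd$e -> last char: e
  4: ecd$edee -> last char: e
  5: edeeecd$ -> last char: $
  6: eecd$ede -> last char: e
  7: eeecd$ed -> last char: d


BWT = decee$ed


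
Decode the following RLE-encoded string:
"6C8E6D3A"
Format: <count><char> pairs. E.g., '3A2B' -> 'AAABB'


Expanding each <count><char> pair:
  6C -> 'CCCCCC'
  8E -> 'EEEEEEEE'
  6D -> 'DDDDDD'
  3A -> 'AAA'

Decoded = CCCCCCEEEEEEEEDDDDDDAAA


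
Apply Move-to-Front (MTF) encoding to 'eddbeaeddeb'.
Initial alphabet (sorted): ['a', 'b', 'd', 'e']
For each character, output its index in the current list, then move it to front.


MTF encoding:
'e': index 3 in ['a', 'b', 'd', 'e'] -> ['e', 'a', 'b', 'd']
'd': index 3 in ['e', 'a', 'b', 'd'] -> ['d', 'e', 'a', 'b']
'd': index 0 in ['d', 'e', 'a', 'b'] -> ['d', 'e', 'a', 'b']
'b': index 3 in ['d', 'e', 'a', 'b'] -> ['b', 'd', 'e', 'a']
'e': index 2 in ['b', 'd', 'e', 'a'] -> ['e', 'b', 'd', 'a']
'a': index 3 in ['e', 'b', 'd', 'a'] -> ['a', 'e', 'b', 'd']
'e': index 1 in ['a', 'e', 'b', 'd'] -> ['e', 'a', 'b', 'd']
'd': index 3 in ['e', 'a', 'b', 'd'] -> ['d', 'e', 'a', 'b']
'd': index 0 in ['d', 'e', 'a', 'b'] -> ['d', 'e', 'a', 'b']
'e': index 1 in ['d', 'e', 'a', 'b'] -> ['e', 'd', 'a', 'b']
'b': index 3 in ['e', 'd', 'a', 'b'] -> ['b', 'e', 'd', 'a']


Output: [3, 3, 0, 3, 2, 3, 1, 3, 0, 1, 3]


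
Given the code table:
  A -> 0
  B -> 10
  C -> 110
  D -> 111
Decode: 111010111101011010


Decoding:
111 -> D
0 -> A
10 -> B
111 -> D
10 -> B
10 -> B
110 -> C
10 -> B


Result: DABDBBCB


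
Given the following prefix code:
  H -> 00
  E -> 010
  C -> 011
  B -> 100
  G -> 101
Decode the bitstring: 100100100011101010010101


Decoding step by step:
Bits 100 -> B
Bits 100 -> B
Bits 100 -> B
Bits 011 -> C
Bits 101 -> G
Bits 010 -> E
Bits 010 -> E
Bits 101 -> G


Decoded message: BBBCGEEG


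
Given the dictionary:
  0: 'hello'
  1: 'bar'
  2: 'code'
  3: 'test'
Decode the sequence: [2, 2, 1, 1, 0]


Look up each index in the dictionary:
  2 -> 'code'
  2 -> 'code'
  1 -> 'bar'
  1 -> 'bar'
  0 -> 'hello'

Decoded: "code code bar bar hello"


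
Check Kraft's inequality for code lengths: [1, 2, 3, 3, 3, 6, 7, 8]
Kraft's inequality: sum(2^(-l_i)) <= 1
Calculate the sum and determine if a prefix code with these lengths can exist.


Sum = 2^(-1) + 2^(-2) + 2^(-3) + 2^(-3) + 2^(-3) + 2^(-6) + 2^(-7) + 2^(-8)
    = 0.5 + 0.25 + 0.125 + 0.125 + 0.125 + 0.015625 + 0.0078125 + 0.00390625
    = 295/256 = 1.15234375
Since 1.15234375 > 1, Kraft's inequality is NOT satisfied.
A prefix code with these lengths CANNOT exist.

Kraft sum = 1.15234375. Not satisfied.


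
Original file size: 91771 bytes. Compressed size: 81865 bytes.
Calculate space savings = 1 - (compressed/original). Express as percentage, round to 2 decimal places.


ratio = compressed/original = 81865/91771 = 0.892057
savings = 1 - ratio = 1 - 0.892057 = 0.107943
as a percentage: 0.107943 * 100 = 10.79%

Space savings = 1 - 81865/91771 = 10.79%


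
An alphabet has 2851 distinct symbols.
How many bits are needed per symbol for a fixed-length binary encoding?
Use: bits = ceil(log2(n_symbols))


log2(2851) = 11.4773
Bracket: 2^11 = 2048 < 2851 <= 2^12 = 4096
So ceil(log2(2851)) = 12

bits = ceil(log2(2851)) = ceil(11.4773) = 12 bits


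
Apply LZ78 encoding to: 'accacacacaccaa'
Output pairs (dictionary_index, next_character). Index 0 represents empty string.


LZ78 encoding steps:
Dictionary: {0: ''}
Step 1: w='' (idx 0), next='a' -> output (0, 'a'), add 'a' as idx 1
Step 2: w='' (idx 0), next='c' -> output (0, 'c'), add 'c' as idx 2
Step 3: w='c' (idx 2), next='a' -> output (2, 'a'), add 'ca' as idx 3
Step 4: w='ca' (idx 3), next='c' -> output (3, 'c'), add 'cac' as idx 4
Step 5: w='a' (idx 1), next='c' -> output (1, 'c'), add 'ac' as idx 5
Step 6: w='ac' (idx 5), next='c' -> output (5, 'c'), add 'acc' as idx 6
Step 7: w='a' (idx 1), next='a' -> output (1, 'a'), add 'aa' as idx 7


Encoded: [(0, 'a'), (0, 'c'), (2, 'a'), (3, 'c'), (1, 'c'), (5, 'c'), (1, 'a')]


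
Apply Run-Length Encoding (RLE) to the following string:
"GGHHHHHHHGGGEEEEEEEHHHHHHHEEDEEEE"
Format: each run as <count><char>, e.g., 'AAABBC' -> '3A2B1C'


Scanning runs left to right:
  i=0: run of 'G' x 2 -> '2G'
  i=2: run of 'H' x 7 -> '7H'
  i=9: run of 'G' x 3 -> '3G'
  i=12: run of 'E' x 7 -> '7E'
  i=19: run of 'H' x 7 -> '7H'
  i=26: run of 'E' x 2 -> '2E'
  i=28: run of 'D' x 1 -> '1D'
  i=29: run of 'E' x 4 -> '4E'

RLE = 2G7H3G7E7H2E1D4E


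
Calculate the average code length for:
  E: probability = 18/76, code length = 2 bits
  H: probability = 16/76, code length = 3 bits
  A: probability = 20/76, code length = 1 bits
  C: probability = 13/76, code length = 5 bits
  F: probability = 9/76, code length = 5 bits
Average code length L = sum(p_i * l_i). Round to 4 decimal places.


Weighted contributions p_i * l_i:
  E: (18/76) * 2 = 36/76
  H: (16/76) * 3 = 48/76
  A: (20/76) * 1 = 20/76
  C: (13/76) * 5 = 65/76
  F: (9/76) * 5 = 45/76
Sum = (36 + 48 + 20 + 65 + 45)/76 = 214/76

L = 214/76 = 2.8158 bits/symbol


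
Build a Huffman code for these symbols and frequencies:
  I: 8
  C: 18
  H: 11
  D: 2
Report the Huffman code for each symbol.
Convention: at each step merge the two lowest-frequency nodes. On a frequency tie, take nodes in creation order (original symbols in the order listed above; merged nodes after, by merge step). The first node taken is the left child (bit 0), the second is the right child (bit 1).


Huffman tree construction:
Step 1: Merge D(2) + I(8) = 10
Step 2: Merge (D+I)(10) + H(11) = 21
Step 3: Merge C(18) + ((D+I)+H)(21) = 39
Read each symbol's code off the tree from the root (left child = 0, right child = 1).

Codes:
  I: 101 (length 3)
  C: 0 (length 1)
  H: 11 (length 2)
  D: 100 (length 3)
Average code length: 70/39 = 1.7949 bits/symbol


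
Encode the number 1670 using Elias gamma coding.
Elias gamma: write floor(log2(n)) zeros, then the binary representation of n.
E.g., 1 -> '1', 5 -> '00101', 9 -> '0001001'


num_bits = floor(log2(1670)) + 1 = 11
leading_zeros = num_bits - 1 = 10
binary(1670) = 11010000110

Elias gamma(1670) = '0000000000' + '11010000110' = 000000000011010000110 (21 bits)


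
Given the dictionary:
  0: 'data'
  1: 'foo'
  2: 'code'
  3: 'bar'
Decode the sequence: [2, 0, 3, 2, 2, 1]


Look up each index in the dictionary:
  2 -> 'code'
  0 -> 'data'
  3 -> 'bar'
  2 -> 'code'
  2 -> 'code'
  1 -> 'foo'

Decoded: "code data bar code code foo"


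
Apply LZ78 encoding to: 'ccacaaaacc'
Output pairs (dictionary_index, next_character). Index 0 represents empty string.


LZ78 encoding steps:
Dictionary: {0: ''}
Step 1: w='' (idx 0), next='c' -> output (0, 'c'), add 'c' as idx 1
Step 2: w='c' (idx 1), next='a' -> output (1, 'a'), add 'ca' as idx 2
Step 3: w='ca' (idx 2), next='a' -> output (2, 'a'), add 'caa' as idx 3
Step 4: w='' (idx 0), next='a' -> output (0, 'a'), add 'a' as idx 4
Step 5: w='a' (idx 4), next='c' -> output (4, 'c'), add 'ac' as idx 5
Step 6: w='c' (idx 1), end of input -> output (1, '')


Encoded: [(0, 'c'), (1, 'a'), (2, 'a'), (0, 'a'), (4, 'c'), (1, '')]


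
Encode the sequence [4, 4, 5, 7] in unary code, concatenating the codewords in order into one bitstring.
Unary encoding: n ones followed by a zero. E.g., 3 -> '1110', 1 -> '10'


Encode each number as n ones followed by a terminating 0:
  4 -> 11110 (5 bits)
  4 -> 11110 (5 bits)
  5 -> 111110 (6 bits)
  7 -> 11111110 (8 bits)
Total length = 5 + 5 + 6 + 8 = 24 bits.

Unary([4, 4, 5, 7]) = 111101111011111011111110 (24 bits)


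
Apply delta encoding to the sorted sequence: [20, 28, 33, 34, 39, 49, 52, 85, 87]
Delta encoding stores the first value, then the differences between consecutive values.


First value: 20
Deltas:
  28 - 20 = 8
  33 - 28 = 5
  34 - 33 = 1
  39 - 34 = 5
  49 - 39 = 10
  52 - 49 = 3
  85 - 52 = 33
  87 - 85 = 2


Delta encoded: [20, 8, 5, 1, 5, 10, 3, 33, 2]


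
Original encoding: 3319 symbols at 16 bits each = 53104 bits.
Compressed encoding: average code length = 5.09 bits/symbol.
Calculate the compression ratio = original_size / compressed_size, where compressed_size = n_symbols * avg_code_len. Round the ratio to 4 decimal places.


original_size = n_symbols * orig_bits = 3319 * 16 = 53104 bits
compressed_size = n_symbols * avg_code_len = 3319 * 5.09 = 16893.71 bits
ratio = original_size / compressed_size = 53104 / 16893.71 = 3.1434

Compression ratio = 3.1434


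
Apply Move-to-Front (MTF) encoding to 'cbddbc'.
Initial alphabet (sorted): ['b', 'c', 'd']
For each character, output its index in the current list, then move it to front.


MTF encoding:
'c': index 1 in ['b', 'c', 'd'] -> ['c', 'b', 'd']
'b': index 1 in ['c', 'b', 'd'] -> ['b', 'c', 'd']
'd': index 2 in ['b', 'c', 'd'] -> ['d', 'b', 'c']
'd': index 0 in ['d', 'b', 'c'] -> ['d', 'b', 'c']
'b': index 1 in ['d', 'b', 'c'] -> ['b', 'd', 'c']
'c': index 2 in ['b', 'd', 'c'] -> ['c', 'b', 'd']


Output: [1, 1, 2, 0, 1, 2]


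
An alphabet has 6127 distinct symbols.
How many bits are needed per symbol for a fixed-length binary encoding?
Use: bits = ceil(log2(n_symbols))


log2(6127) = 12.581
Bracket: 2^12 = 4096 < 6127 <= 2^13 = 8192
So ceil(log2(6127)) = 13

bits = ceil(log2(6127)) = ceil(12.581) = 13 bits


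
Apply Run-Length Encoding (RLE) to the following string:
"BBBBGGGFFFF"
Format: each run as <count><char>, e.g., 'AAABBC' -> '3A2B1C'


Scanning runs left to right:
  i=0: run of 'B' x 4 -> '4B'
  i=4: run of 'G' x 3 -> '3G'
  i=7: run of 'F' x 4 -> '4F'

RLE = 4B3G4F


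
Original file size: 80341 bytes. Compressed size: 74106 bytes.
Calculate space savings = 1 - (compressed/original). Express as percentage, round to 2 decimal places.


ratio = compressed/original = 74106/80341 = 0.922393
savings = 1 - ratio = 1 - 0.922393 = 0.077607
as a percentage: 0.077607 * 100 = 7.76%

Space savings = 1 - 74106/80341 = 7.76%


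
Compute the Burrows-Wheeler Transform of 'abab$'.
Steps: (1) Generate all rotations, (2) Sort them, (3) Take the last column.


Rotations (sorted):
  0: $abab -> last char: b
  1: ab$ab -> last char: b
  2: abab$ -> last char: $
  3: b$aba -> last char: a
  4: bab$a -> last char: a


BWT = bb$aa


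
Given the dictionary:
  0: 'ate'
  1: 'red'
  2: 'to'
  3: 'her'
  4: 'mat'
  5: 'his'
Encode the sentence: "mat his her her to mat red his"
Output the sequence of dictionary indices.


Look up each word in the dictionary:
  'mat' -> 4
  'his' -> 5
  'her' -> 3
  'her' -> 3
  'to' -> 2
  'mat' -> 4
  'red' -> 1
  'his' -> 5

Encoded: [4, 5, 3, 3, 2, 4, 1, 5]


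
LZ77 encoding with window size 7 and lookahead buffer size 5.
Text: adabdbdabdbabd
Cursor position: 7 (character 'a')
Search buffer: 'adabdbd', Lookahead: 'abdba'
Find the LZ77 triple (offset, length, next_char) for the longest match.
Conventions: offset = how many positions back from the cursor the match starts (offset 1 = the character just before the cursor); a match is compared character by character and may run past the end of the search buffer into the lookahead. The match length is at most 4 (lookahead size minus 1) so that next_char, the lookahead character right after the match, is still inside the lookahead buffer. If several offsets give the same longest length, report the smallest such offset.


Try each offset into the search buffer:
  offset=1 (pos 6, char 'd'): match length 0
  offset=2 (pos 5, char 'b'): match length 0
  offset=3 (pos 4, char 'd'): match length 0
  offset=4 (pos 3, char 'b'): match length 0
  offset=5 (pos 2, char 'a'): match length 4
  offset=6 (pos 1, char 'd'): match length 0
  offset=7 (pos 0, char 'a'): match length 1
Longest match has length 4 at offset 5.
next_char = character at position 7 + 4 = 11 -> 'a'

Best match: offset=5, length=4 (matching 'abdb' starting at position 2)
LZ77 triple: (5, 4, 'a')


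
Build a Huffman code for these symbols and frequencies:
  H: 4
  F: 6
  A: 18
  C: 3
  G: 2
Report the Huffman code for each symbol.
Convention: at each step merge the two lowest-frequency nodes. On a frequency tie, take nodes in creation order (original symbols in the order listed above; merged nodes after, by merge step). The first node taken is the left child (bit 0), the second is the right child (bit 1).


Huffman tree construction:
Step 1: Merge G(2) + C(3) = 5
Step 2: Merge H(4) + (G+C)(5) = 9
Step 3: Merge F(6) + (H+(G+C))(9) = 15
Step 4: Merge (F+(H+(G+C)))(15) + A(18) = 33
Read each symbol's code off the tree from the root (left child = 0, right child = 1).

Codes:
  H: 010 (length 3)
  F: 00 (length 2)
  A: 1 (length 1)
  C: 0111 (length 4)
  G: 0110 (length 4)
Average code length: 62/33 = 1.8788 bits/symbol


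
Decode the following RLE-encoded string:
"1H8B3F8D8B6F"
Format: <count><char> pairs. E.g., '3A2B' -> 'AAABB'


Expanding each <count><char> pair:
  1H -> 'H'
  8B -> 'BBBBBBBB'
  3F -> 'FFF'
  8D -> 'DDDDDDDD'
  8B -> 'BBBBBBBB'
  6F -> 'FFFFFF'

Decoded = HBBBBBBBBFFFDDDDDDDDBBBBBBBBFFFFFF


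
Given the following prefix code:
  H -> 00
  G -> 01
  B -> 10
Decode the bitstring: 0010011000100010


Decoding step by step:
Bits 00 -> H
Bits 10 -> B
Bits 01 -> G
Bits 10 -> B
Bits 00 -> H
Bits 10 -> B
Bits 00 -> H
Bits 10 -> B


Decoded message: HBGBHBHB


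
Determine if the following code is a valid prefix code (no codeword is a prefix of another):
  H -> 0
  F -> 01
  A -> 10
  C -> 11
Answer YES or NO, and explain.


Checking each pair (does one codeword prefix another?):
  H='0' vs F='01': prefix -- VIOLATION

NO -- this is NOT a valid prefix code. H (0) is a prefix of F (01).


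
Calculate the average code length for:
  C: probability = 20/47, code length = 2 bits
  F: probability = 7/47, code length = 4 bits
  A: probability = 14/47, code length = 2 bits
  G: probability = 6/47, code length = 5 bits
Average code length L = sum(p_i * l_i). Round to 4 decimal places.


Weighted contributions p_i * l_i:
  C: (20/47) * 2 = 40/47
  F: (7/47) * 4 = 28/47
  A: (14/47) * 2 = 28/47
  G: (6/47) * 5 = 30/47
Sum = (40 + 28 + 28 + 30)/47 = 126/47

L = 126/47 = 2.6809 bits/symbol


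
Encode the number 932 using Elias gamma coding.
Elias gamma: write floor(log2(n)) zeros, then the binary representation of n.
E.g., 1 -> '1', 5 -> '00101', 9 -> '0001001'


num_bits = floor(log2(932)) + 1 = 10
leading_zeros = num_bits - 1 = 9
binary(932) = 1110100100

Elias gamma(932) = '000000000' + '1110100100' = 0000000001110100100 (19 bits)


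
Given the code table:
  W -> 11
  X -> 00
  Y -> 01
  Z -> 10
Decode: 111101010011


Decoding:
11 -> W
11 -> W
01 -> Y
01 -> Y
00 -> X
11 -> W


Result: WWYYXW


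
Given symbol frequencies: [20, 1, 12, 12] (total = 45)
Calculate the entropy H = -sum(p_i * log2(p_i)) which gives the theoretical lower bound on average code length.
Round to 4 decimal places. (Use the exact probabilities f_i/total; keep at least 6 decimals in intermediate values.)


Per-symbol terms -p_i * log2(p_i) with p_i = f_i/45:
  p = 20/45 = 0.444444: log2(p) = -1.169925, -p*log2(p) = 0.519967
  p = 1/45 = 0.022222: log2(p) = -5.491853, -p*log2(p) = 0.122041
  p = 12/45 = 0.266667: log2(p) = -1.906891, -p*log2(p) = 0.508504
  p = 12/45 = 0.266667: log2(p) = -1.906891, -p*log2(p) = 0.508504
H = 0.519967 + 0.122041 + 0.508504 + 0.508504 = 1.659016

H = 1.659 bits/symbol
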